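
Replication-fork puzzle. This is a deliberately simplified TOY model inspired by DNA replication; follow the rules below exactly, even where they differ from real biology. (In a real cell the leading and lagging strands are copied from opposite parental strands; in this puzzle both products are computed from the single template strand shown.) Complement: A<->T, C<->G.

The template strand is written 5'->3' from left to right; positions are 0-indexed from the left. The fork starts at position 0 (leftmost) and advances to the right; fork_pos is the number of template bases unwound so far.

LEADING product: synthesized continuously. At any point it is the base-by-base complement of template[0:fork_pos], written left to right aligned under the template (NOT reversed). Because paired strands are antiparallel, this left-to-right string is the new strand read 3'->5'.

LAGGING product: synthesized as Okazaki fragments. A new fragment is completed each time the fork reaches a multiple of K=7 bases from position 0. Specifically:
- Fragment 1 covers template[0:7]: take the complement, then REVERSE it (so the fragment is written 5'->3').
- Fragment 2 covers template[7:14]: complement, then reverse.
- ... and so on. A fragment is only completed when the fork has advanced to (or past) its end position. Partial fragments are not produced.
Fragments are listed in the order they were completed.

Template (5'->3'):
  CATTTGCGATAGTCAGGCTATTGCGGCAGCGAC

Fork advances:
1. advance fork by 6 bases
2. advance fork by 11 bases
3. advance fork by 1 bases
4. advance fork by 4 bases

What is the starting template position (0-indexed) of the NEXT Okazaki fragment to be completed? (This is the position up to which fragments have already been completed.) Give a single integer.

Answer: 21

Derivation:
Step 1: advance 6 -> fork_pos = 0 + 6 = 6. Next multiple of 7 is 7 (not reached); still 0 fragment(s).
Step 2: advance 11 -> fork_pos = 6 + 11 = 17. Reached multiple(s) of 7: 7, 14 -> fragments 1-2 completed (2 total).
Step 3: advance 1 -> fork_pos = 17 + 1 = 18. Next multiple of 7 is 21 (not reached); still 2 fragment(s).
Step 4: advance 4 -> fork_pos = 18 + 4 = 22. Reached multiple(s) of 7: 21 -> fragment 3 completed (3 total).
3 fragment(s) completed, covering template[0:21] (3 x 7 = 21). The next fragment, fragment 4, covers template[21:28], so it starts at position 21.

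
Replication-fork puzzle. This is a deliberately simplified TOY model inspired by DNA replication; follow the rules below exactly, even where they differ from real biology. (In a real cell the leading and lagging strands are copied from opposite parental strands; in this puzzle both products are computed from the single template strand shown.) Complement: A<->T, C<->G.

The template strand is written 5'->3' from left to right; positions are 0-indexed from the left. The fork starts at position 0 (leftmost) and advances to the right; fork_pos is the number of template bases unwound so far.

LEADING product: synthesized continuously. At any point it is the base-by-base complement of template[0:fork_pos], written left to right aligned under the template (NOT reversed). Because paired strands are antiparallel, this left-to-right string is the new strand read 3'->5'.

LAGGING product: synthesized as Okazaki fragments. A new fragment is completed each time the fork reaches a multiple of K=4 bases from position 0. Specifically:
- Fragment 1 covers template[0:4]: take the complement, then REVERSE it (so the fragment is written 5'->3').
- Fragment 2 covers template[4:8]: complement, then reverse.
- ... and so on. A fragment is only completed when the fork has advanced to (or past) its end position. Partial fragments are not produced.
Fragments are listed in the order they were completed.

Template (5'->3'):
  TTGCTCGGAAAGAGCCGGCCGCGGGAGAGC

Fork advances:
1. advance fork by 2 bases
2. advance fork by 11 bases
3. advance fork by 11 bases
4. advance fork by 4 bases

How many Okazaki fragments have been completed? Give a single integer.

Step 1: advance 2 -> fork_pos = 0 + 2 = 2. Next multiple of 4 is 4 (not reached); still 0 fragment(s).
Step 2: advance 11 -> fork_pos = 2 + 11 = 13. Reached multiple(s) of 4: 4, 8, 12 -> fragments 1-3 completed (3 total).
Step 3: advance 11 -> fork_pos = 13 + 11 = 24. Reached multiple(s) of 4: 16, 20, 24 -> fragments 4-6 completed (6 total).
Step 4: advance 4 -> fork_pos = 24 + 4 = 28. Reached multiple(s) of 4: 28 -> fragment 7 completed (7 total).
Check: final fork_pos = 28; the multiples of 4 that are <= 28 are 4..28 -> 28 // 4 = 7 completed fragment(s).

Answer: 7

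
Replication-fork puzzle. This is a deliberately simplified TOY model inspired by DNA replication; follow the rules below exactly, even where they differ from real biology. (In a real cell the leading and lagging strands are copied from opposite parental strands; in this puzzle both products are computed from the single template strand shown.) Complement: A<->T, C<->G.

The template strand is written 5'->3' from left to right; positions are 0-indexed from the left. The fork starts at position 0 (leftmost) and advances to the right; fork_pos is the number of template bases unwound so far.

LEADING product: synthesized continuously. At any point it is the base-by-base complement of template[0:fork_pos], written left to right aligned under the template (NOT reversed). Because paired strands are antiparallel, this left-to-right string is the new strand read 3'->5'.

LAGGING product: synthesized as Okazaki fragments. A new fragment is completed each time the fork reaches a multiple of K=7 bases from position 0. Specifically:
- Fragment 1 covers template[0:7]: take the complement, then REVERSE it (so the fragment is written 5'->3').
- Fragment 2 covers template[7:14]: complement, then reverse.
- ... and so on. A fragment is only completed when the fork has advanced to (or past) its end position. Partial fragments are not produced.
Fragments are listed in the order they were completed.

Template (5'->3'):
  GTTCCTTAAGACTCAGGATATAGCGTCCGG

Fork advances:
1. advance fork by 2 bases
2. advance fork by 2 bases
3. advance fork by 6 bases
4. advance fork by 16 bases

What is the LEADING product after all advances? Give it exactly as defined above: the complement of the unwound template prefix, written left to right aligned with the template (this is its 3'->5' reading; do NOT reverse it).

Answer: CAAGGAATTCTGAGTCCTATATCGCA

Derivation:
Step 1: advance 2 -> fork_pos = 0 + 2 = 2.
Step 2: advance 2 -> fork_pos = 2 + 2 = 4.
Step 3: advance 6 -> fork_pos = 4 + 6 = 10.
Step 4: advance 16 -> fork_pos = 10 + 16 = 26.
Unwound prefix: template[0:26] = GTTCCTTAAGACTCAGGATATAGCGT
Complement it base by base (A<->T, C<->G), keeping left-to-right order:
  [0:5] GTTCC -> CAAGG
  [5:10] TTAAG -> AATTC
  [10:15] ACTCA -> TGAGT
  [15:20] GGATA -> CCTAT
  [20:25] TAGCG -> ATCGC
  [25:26] T -> A
Concatenate: CAAGGAATTCTGAGTCCTATATCGCA (length 26; written aligned with the template, i.e. 3'->5').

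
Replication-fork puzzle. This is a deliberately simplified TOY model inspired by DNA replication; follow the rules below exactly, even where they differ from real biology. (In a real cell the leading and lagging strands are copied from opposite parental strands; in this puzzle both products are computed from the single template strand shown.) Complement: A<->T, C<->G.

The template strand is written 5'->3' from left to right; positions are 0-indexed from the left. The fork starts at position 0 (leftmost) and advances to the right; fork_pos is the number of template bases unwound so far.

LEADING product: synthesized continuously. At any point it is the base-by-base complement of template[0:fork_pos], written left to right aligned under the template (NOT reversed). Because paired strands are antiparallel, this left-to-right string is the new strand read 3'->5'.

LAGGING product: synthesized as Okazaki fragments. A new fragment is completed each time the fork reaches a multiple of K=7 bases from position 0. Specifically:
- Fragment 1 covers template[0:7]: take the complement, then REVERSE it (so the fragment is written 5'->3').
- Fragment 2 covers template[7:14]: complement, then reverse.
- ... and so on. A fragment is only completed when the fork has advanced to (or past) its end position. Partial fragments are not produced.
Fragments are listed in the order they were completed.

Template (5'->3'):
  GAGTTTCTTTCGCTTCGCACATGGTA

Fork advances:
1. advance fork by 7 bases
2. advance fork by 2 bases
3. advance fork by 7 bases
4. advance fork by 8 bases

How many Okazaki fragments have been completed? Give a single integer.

Step 1: advance 7 -> fork_pos = 0 + 7 = 7. Reached multiple(s) of 7: 7 -> fragment 1 completed (1 total).
Step 2: advance 2 -> fork_pos = 7 + 2 = 9. Next multiple of 7 is 14 (not reached); still 1 fragment(s).
Step 3: advance 7 -> fork_pos = 9 + 7 = 16. Reached multiple(s) of 7: 14 -> fragment 2 completed (2 total).
Step 4: advance 8 -> fork_pos = 16 + 8 = 24. Reached multiple(s) of 7: 21 -> fragment 3 completed (3 total).
Check: final fork_pos = 24; the multiples of 7 that are <= 24 are 7..21 -> 24 // 7 = 3 completed fragment(s).

Answer: 3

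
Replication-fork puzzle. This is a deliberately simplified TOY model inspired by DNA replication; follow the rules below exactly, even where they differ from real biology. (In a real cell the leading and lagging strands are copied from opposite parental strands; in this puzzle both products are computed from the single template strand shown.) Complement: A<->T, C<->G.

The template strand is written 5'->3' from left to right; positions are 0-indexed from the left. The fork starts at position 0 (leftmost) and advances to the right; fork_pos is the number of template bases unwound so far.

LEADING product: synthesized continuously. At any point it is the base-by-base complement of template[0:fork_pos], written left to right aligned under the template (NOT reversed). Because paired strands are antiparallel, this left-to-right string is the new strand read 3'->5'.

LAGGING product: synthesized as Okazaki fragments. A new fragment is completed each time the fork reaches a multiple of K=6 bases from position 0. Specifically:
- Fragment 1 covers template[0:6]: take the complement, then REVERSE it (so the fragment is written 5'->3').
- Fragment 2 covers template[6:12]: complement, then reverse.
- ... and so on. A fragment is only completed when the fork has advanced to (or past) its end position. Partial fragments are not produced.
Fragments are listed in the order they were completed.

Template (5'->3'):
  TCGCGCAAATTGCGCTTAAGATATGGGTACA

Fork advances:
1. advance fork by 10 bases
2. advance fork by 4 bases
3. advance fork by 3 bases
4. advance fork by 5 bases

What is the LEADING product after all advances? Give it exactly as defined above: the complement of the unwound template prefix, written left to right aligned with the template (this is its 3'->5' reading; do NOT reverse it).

Step 1: advance 10 -> fork_pos = 0 + 10 = 10.
Step 2: advance 4 -> fork_pos = 10 + 4 = 14.
Step 3: advance 3 -> fork_pos = 14 + 3 = 17.
Step 4: advance 5 -> fork_pos = 17 + 5 = 22.
Unwound prefix: template[0:22] = TCGCGCAAATTGCGCTTAAGAT
Complement it base by base (A<->T, C<->G), keeping left-to-right order:
  [0:5] TCGCG -> AGCGC
  [5:10] CAAAT -> GTTTA
  [10:15] TGCGC -> ACGCG
  [15:20] TTAAG -> AATTC
  [20:22] AT -> TA
Concatenate: AGCGCGTTTAACGCGAATTCTA (length 22; written aligned with the template, i.e. 3'->5').

Answer: AGCGCGTTTAACGCGAATTCTA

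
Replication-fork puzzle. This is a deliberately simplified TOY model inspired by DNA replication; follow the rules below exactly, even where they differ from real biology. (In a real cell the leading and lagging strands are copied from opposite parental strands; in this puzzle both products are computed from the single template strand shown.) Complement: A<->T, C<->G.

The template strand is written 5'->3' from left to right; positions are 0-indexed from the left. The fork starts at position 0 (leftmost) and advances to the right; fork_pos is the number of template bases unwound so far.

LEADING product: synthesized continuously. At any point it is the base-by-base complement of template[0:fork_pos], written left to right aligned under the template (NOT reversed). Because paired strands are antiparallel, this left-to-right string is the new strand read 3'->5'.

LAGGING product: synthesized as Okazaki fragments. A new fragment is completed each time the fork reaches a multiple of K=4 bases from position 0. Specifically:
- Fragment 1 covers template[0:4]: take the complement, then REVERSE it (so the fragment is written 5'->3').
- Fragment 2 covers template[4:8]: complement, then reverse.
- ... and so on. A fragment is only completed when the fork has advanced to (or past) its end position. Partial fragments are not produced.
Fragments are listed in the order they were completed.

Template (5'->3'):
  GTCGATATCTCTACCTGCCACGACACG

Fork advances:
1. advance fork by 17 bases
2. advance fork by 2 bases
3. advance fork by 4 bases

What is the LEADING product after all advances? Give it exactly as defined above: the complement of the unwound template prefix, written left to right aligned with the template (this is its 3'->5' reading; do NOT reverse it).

Step 1: advance 17 -> fork_pos = 0 + 17 = 17.
Step 2: advance 2 -> fork_pos = 17 + 2 = 19.
Step 3: advance 4 -> fork_pos = 19 + 4 = 23.
Unwound prefix: template[0:23] = GTCGATATCTCTACCTGCCACGA
Complement it base by base (A<->T, C<->G), keeping left-to-right order:
  [0:5] GTCGA -> CAGCT
  [5:10] TATCT -> ATAGA
  [10:15] CTACC -> GATGG
  [15:20] TGCCA -> ACGGT
  [20:23] CGA -> GCT
Concatenate: CAGCTATAGAGATGGACGGTGCT (length 23; written aligned with the template, i.e. 3'->5').

Answer: CAGCTATAGAGATGGACGGTGCT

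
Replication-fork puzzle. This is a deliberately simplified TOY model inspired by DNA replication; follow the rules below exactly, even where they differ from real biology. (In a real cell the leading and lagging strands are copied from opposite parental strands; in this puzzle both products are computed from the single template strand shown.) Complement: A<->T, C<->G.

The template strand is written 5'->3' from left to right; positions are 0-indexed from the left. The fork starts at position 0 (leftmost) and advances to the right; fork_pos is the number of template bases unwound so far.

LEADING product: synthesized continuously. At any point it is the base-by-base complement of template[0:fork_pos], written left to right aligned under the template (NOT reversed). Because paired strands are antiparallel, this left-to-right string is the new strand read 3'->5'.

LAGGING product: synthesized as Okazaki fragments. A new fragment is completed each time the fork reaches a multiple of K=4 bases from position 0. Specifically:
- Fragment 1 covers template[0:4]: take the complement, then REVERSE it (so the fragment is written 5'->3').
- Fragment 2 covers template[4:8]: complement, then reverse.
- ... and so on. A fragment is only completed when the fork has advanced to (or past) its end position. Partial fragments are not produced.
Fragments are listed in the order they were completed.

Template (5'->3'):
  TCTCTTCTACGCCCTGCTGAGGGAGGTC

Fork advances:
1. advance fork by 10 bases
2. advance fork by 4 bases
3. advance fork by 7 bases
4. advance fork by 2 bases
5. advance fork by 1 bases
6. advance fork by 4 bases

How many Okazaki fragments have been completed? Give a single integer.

Step 1: advance 10 -> fork_pos = 0 + 10 = 10. Reached multiple(s) of 4: 4, 8 -> fragments 1-2 completed (2 total).
Step 2: advance 4 -> fork_pos = 10 + 4 = 14. Reached multiple(s) of 4: 12 -> fragment 3 completed (3 total).
Step 3: advance 7 -> fork_pos = 14 + 7 = 21. Reached multiple(s) of 4: 16, 20 -> fragments 4-5 completed (5 total).
Step 4: advance 2 -> fork_pos = 21 + 2 = 23. Next multiple of 4 is 24 (not reached); still 5 fragment(s).
Step 5: advance 1 -> fork_pos = 23 + 1 = 24. Reached multiple(s) of 4: 24 -> fragment 6 completed (6 total).
Step 6: advance 4 -> fork_pos = 24 + 4 = 28. Reached multiple(s) of 4: 28 -> fragment 7 completed (7 total).
Check: final fork_pos = 28; the multiples of 4 that are <= 28 are 4..28 -> 28 // 4 = 7 completed fragment(s).

Answer: 7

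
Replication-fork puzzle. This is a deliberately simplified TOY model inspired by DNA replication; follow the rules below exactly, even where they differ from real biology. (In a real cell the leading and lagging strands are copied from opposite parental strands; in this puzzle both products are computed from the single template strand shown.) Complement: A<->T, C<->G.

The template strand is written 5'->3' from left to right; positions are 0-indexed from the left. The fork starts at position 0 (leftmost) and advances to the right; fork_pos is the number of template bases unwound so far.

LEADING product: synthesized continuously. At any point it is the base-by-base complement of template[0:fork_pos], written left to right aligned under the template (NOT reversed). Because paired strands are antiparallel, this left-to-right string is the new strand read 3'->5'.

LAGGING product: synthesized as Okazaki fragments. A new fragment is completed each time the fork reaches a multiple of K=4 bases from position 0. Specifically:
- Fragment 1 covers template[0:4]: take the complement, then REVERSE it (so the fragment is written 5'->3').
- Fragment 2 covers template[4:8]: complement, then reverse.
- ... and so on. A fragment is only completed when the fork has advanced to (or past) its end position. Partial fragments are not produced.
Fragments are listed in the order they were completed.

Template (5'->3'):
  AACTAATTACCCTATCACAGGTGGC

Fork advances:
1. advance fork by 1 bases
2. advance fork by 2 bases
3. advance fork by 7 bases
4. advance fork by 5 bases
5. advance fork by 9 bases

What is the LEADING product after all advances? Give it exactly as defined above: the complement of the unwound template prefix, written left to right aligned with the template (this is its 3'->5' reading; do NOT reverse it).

Answer: TTGATTAATGGGATAGTGTCCACC

Derivation:
Step 1: advance 1 -> fork_pos = 0 + 1 = 1.
Step 2: advance 2 -> fork_pos = 1 + 2 = 3.
Step 3: advance 7 -> fork_pos = 3 + 7 = 10.
Step 4: advance 5 -> fork_pos = 10 + 5 = 15.
Step 5: advance 9 -> fork_pos = 15 + 9 = 24.
Unwound prefix: template[0:24] = AACTAATTACCCTATCACAGGTGG
Complement it base by base (A<->T, C<->G), keeping left-to-right order:
  [0:5] AACTA -> TTGAT
  [5:10] ATTAC -> TAATG
  [10:15] CCTAT -> GGATA
  [15:20] CACAG -> GTGTC
  [20:24] GTGG -> CACC
Concatenate: TTGATTAATGGGATAGTGTCCACC (length 24; written aligned with the template, i.e. 3'->5').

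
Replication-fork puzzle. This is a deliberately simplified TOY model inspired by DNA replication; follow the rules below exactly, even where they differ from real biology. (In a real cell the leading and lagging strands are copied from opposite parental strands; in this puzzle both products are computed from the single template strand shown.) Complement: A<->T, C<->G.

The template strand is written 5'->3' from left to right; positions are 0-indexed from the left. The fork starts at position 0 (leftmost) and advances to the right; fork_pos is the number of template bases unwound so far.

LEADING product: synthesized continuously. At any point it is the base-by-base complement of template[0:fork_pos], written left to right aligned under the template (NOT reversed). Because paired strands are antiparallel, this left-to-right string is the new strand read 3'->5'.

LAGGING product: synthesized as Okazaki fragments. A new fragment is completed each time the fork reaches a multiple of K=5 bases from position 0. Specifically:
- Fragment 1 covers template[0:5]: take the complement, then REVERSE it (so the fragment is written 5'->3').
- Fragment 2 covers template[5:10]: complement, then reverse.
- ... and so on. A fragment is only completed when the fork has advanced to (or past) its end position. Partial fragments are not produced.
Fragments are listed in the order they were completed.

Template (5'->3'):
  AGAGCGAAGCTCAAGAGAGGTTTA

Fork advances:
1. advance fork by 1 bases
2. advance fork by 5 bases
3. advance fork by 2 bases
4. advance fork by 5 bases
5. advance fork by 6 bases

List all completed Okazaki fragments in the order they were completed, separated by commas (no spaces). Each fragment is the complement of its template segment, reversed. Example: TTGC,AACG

Answer: GCTCT,GCTTC,CTTGA

Derivation:
Step 1: advance 1 -> fork_pos = 0 + 1 = 1. Next multiple of 5 is 5 (not reached); still 0 fragment(s).
Step 2: advance 5 -> fork_pos = 1 + 5 = 6. Reached multiple(s) of 5: 5 -> fragment 1 completed (1 total).
Step 3: advance 2 -> fork_pos = 6 + 2 = 8. Next multiple of 5 is 10 (not reached); still 1 fragment(s).
Step 4: advance 5 -> fork_pos = 8 + 5 = 13. Reached multiple(s) of 5: 10 -> fragment 2 completed (2 total).
Step 5: advance 6 -> fork_pos = 13 + 6 = 19. Reached multiple(s) of 5: 15 -> fragment 3 completed (3 total).
Final fork_pos = 19, so 3 fragment(s) are complete. Build each: template segment -> complement -> reverse.
Fragment 1: template[0:5] = AGAGC -> complement TCTCG -> reversed GCTCT
Fragment 2: template[5:10] = GAAGC -> complement CTTCG -> reversed GCTTC
Fragment 3: template[10:15] = TCAAG -> complement AGTTC -> reversed CTTGA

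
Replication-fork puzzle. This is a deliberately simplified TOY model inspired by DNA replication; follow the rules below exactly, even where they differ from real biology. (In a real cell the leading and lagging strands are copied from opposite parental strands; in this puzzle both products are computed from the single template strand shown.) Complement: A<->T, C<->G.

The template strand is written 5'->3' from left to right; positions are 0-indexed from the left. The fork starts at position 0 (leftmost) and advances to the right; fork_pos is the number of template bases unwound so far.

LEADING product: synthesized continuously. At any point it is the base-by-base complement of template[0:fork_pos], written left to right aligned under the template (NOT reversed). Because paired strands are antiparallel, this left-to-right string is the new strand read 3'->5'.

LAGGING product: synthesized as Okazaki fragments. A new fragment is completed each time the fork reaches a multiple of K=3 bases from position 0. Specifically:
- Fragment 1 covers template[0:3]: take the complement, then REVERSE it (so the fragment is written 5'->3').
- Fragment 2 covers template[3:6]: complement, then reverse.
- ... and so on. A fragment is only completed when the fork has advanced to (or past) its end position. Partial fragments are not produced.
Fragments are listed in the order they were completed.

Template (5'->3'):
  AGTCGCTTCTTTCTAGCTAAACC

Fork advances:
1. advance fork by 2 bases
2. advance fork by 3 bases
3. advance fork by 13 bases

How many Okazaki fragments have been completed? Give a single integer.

Step 1: advance 2 -> fork_pos = 0 + 2 = 2. Next multiple of 3 is 3 (not reached); still 0 fragment(s).
Step 2: advance 3 -> fork_pos = 2 + 3 = 5. Reached multiple(s) of 3: 3 -> fragment 1 completed (1 total).
Step 3: advance 13 -> fork_pos = 5 + 13 = 18. Reached multiple(s) of 3: 6, 9, 12, 15, 18 -> fragments 2-6 completed (6 total).
Check: final fork_pos = 18; the multiples of 3 that are <= 18 are 3..18 -> 18 // 3 = 6 completed fragment(s).

Answer: 6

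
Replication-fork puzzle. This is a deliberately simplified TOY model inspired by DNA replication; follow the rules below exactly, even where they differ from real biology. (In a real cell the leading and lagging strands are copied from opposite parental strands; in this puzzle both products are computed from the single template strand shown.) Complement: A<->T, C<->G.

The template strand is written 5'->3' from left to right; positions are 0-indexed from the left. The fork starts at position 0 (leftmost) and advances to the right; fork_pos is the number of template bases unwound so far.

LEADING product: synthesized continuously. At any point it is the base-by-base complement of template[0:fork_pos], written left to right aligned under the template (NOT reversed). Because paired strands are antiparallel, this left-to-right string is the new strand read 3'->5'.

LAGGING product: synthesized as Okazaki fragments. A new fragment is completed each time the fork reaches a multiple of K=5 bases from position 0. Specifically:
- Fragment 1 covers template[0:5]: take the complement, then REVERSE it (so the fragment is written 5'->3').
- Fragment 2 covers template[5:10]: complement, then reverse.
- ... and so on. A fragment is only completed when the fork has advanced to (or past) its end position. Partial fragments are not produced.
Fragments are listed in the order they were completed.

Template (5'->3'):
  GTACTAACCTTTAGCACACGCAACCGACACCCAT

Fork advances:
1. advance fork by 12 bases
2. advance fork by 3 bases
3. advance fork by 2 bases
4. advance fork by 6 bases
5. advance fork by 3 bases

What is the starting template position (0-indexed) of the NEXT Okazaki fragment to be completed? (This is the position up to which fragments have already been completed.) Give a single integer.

Step 1: advance 12 -> fork_pos = 0 + 12 = 12. Reached multiple(s) of 5: 5, 10 -> fragments 1-2 completed (2 total).
Step 2: advance 3 -> fork_pos = 12 + 3 = 15. Reached multiple(s) of 5: 15 -> fragment 3 completed (3 total).
Step 3: advance 2 -> fork_pos = 15 + 2 = 17. Next multiple of 5 is 20 (not reached); still 3 fragment(s).
Step 4: advance 6 -> fork_pos = 17 + 6 = 23. Reached multiple(s) of 5: 20 -> fragment 4 completed (4 total).
Step 5: advance 3 -> fork_pos = 23 + 3 = 26. Reached multiple(s) of 5: 25 -> fragment 5 completed (5 total).
5 fragment(s) completed, covering template[0:25] (5 x 5 = 25). The next fragment, fragment 6, covers template[25:30], so it starts at position 25.

Answer: 25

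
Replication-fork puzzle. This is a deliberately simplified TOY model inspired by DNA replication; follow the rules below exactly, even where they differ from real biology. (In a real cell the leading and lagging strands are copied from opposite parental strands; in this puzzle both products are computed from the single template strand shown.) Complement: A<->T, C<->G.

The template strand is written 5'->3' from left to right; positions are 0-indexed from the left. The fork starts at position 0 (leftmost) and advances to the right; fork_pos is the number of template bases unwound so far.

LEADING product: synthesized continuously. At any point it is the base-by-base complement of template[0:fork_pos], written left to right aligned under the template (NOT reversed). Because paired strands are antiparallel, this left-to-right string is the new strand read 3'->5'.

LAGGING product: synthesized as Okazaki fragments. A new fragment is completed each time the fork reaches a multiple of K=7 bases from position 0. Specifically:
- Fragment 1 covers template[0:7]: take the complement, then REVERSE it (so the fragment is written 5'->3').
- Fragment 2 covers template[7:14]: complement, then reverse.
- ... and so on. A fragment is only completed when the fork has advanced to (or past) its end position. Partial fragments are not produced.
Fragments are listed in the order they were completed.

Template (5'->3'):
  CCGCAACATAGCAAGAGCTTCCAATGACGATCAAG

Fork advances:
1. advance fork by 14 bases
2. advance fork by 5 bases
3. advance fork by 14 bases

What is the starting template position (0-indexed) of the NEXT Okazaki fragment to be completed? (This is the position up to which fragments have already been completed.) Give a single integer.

Answer: 28

Derivation:
Step 1: advance 14 -> fork_pos = 0 + 14 = 14. Reached multiple(s) of 7: 7, 14 -> fragments 1-2 completed (2 total).
Step 2: advance 5 -> fork_pos = 14 + 5 = 19. Next multiple of 7 is 21 (not reached); still 2 fragment(s).
Step 3: advance 14 -> fork_pos = 19 + 14 = 33. Reached multiple(s) of 7: 21, 28 -> fragments 3-4 completed (4 total).
4 fragment(s) completed, covering template[0:28] (4 x 7 = 28). The next fragment, fragment 5, covers template[28:35], so it starts at position 28.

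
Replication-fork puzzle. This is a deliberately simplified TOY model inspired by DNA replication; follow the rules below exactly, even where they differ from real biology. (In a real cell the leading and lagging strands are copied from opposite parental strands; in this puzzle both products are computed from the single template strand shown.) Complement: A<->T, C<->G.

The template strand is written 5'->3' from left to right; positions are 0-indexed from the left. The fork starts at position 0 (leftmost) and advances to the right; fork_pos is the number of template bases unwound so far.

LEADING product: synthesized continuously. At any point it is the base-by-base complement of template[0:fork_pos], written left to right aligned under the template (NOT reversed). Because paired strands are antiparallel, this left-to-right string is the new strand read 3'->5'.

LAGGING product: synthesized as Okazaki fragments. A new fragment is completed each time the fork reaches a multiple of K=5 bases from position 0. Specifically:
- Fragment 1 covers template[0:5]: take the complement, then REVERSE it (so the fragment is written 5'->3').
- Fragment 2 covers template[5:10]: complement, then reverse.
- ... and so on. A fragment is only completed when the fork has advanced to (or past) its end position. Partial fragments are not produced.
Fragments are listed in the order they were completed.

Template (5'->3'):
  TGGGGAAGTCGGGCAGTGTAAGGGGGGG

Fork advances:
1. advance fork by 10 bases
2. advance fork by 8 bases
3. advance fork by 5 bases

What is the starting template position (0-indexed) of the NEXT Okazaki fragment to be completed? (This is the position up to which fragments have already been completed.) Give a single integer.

Step 1: advance 10 -> fork_pos = 0 + 10 = 10. Reached multiple(s) of 5: 5, 10 -> fragments 1-2 completed (2 total).
Step 2: advance 8 -> fork_pos = 10 + 8 = 18. Reached multiple(s) of 5: 15 -> fragment 3 completed (3 total).
Step 3: advance 5 -> fork_pos = 18 + 5 = 23. Reached multiple(s) of 5: 20 -> fragment 4 completed (4 total).
4 fragment(s) completed, covering template[0:20] (4 x 5 = 20). The next fragment, fragment 5, covers template[20:25], so it starts at position 20.

Answer: 20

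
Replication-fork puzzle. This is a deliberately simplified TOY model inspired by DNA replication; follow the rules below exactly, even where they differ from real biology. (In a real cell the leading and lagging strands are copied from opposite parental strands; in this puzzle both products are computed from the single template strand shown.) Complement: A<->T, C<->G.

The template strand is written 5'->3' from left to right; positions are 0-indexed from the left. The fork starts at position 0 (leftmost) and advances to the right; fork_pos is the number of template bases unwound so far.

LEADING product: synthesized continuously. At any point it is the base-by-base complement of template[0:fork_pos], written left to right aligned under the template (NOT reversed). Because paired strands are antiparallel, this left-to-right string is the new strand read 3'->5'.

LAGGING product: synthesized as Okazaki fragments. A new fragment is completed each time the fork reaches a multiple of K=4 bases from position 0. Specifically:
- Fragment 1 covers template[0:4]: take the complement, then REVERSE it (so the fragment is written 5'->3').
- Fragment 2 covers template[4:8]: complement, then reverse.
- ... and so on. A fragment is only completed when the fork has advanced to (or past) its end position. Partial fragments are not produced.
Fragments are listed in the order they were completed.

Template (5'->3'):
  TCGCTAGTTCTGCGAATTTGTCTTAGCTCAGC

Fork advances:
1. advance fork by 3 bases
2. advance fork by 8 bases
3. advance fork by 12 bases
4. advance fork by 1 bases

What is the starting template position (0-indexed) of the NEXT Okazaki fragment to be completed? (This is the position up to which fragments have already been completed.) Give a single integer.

Answer: 24

Derivation:
Step 1: advance 3 -> fork_pos = 0 + 3 = 3. Next multiple of 4 is 4 (not reached); still 0 fragment(s).
Step 2: advance 8 -> fork_pos = 3 + 8 = 11. Reached multiple(s) of 4: 4, 8 -> fragments 1-2 completed (2 total).
Step 3: advance 12 -> fork_pos = 11 + 12 = 23. Reached multiple(s) of 4: 12, 16, 20 -> fragments 3-5 completed (5 total).
Step 4: advance 1 -> fork_pos = 23 + 1 = 24. Reached multiple(s) of 4: 24 -> fragment 6 completed (6 total).
6 fragment(s) completed, covering template[0:24] (6 x 4 = 24). The next fragment, fragment 7, covers template[24:28], so it starts at position 24.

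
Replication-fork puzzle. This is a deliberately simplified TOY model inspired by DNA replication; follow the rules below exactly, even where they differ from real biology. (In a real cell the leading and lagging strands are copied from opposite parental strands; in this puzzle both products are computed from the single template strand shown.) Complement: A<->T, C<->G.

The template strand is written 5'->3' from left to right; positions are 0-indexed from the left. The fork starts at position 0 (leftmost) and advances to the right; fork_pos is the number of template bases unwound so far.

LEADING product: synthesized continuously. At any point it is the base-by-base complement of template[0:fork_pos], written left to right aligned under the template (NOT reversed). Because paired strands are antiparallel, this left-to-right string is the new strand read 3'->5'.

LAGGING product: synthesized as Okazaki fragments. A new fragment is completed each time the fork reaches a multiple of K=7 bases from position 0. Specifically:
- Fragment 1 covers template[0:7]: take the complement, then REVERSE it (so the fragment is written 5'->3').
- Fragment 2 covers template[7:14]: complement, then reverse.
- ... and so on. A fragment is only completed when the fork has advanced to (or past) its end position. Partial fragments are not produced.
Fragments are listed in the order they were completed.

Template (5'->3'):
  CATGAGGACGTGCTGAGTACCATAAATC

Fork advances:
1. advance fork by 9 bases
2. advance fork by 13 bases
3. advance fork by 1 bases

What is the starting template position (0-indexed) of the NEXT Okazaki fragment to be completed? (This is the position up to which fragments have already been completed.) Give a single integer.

Step 1: advance 9 -> fork_pos = 0 + 9 = 9. Reached multiple(s) of 7: 7 -> fragment 1 completed (1 total).
Step 2: advance 13 -> fork_pos = 9 + 13 = 22. Reached multiple(s) of 7: 14, 21 -> fragments 2-3 completed (3 total).
Step 3: advance 1 -> fork_pos = 22 + 1 = 23. Next multiple of 7 is 28 (not reached); still 3 fragment(s).
3 fragment(s) completed, covering template[0:21] (3 x 7 = 21). The next fragment, fragment 4, covers template[21:28], so it starts at position 21.

Answer: 21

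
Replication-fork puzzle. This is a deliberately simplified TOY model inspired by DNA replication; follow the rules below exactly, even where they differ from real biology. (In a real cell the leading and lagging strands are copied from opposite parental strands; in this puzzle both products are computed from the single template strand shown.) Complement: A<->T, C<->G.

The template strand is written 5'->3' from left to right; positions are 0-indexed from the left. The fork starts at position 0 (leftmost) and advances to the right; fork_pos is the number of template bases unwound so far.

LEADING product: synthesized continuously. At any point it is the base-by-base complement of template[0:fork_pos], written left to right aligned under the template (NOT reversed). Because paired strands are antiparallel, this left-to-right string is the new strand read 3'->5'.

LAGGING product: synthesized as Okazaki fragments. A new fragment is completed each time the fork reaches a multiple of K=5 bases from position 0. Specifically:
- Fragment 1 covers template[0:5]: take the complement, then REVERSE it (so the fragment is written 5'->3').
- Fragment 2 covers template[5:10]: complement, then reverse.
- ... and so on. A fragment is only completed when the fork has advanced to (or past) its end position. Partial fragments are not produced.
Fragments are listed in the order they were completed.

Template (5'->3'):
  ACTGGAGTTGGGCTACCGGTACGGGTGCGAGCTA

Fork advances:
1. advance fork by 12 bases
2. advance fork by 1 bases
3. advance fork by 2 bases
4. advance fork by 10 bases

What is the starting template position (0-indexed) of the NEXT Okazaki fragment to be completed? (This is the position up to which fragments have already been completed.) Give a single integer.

Answer: 25

Derivation:
Step 1: advance 12 -> fork_pos = 0 + 12 = 12. Reached multiple(s) of 5: 5, 10 -> fragments 1-2 completed (2 total).
Step 2: advance 1 -> fork_pos = 12 + 1 = 13. Next multiple of 5 is 15 (not reached); still 2 fragment(s).
Step 3: advance 2 -> fork_pos = 13 + 2 = 15. Reached multiple(s) of 5: 15 -> fragment 3 completed (3 total).
Step 4: advance 10 -> fork_pos = 15 + 10 = 25. Reached multiple(s) of 5: 20, 25 -> fragments 4-5 completed (5 total).
5 fragment(s) completed, covering template[0:25] (5 x 5 = 25). The next fragment, fragment 6, covers template[25:30], so it starts at position 25.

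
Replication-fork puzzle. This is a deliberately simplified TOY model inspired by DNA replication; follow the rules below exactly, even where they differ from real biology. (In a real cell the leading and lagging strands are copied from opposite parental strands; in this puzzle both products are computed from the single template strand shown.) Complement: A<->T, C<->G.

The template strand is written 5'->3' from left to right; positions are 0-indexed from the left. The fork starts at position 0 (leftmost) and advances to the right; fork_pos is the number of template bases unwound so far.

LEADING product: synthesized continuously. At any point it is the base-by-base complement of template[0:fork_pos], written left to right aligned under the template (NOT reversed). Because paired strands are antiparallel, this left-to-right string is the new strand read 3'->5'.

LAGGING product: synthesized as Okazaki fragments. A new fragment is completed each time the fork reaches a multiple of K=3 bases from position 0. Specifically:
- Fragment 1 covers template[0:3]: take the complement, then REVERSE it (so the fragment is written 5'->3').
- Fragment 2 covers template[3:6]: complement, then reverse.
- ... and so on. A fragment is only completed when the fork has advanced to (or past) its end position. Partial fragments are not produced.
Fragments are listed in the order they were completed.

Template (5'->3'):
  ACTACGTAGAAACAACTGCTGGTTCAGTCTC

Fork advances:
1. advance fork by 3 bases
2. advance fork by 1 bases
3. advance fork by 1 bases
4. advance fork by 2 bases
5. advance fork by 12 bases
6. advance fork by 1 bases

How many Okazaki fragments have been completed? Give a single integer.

Answer: 6

Derivation:
Step 1: advance 3 -> fork_pos = 0 + 3 = 3. Reached multiple(s) of 3: 3 -> fragment 1 completed (1 total).
Step 2: advance 1 -> fork_pos = 3 + 1 = 4. Next multiple of 3 is 6 (not reached); still 1 fragment(s).
Step 3: advance 1 -> fork_pos = 4 + 1 = 5. Next multiple of 3 is 6 (not reached); still 1 fragment(s).
Step 4: advance 2 -> fork_pos = 5 + 2 = 7. Reached multiple(s) of 3: 6 -> fragment 2 completed (2 total).
Step 5: advance 12 -> fork_pos = 7 + 12 = 19. Reached multiple(s) of 3: 9, 12, 15, 18 -> fragments 3-6 completed (6 total).
Step 6: advance 1 -> fork_pos = 19 + 1 = 20. Next multiple of 3 is 21 (not reached); still 6 fragment(s).
Check: final fork_pos = 20; the multiples of 3 that are <= 20 are 3..18 -> 20 // 3 = 6 completed fragment(s).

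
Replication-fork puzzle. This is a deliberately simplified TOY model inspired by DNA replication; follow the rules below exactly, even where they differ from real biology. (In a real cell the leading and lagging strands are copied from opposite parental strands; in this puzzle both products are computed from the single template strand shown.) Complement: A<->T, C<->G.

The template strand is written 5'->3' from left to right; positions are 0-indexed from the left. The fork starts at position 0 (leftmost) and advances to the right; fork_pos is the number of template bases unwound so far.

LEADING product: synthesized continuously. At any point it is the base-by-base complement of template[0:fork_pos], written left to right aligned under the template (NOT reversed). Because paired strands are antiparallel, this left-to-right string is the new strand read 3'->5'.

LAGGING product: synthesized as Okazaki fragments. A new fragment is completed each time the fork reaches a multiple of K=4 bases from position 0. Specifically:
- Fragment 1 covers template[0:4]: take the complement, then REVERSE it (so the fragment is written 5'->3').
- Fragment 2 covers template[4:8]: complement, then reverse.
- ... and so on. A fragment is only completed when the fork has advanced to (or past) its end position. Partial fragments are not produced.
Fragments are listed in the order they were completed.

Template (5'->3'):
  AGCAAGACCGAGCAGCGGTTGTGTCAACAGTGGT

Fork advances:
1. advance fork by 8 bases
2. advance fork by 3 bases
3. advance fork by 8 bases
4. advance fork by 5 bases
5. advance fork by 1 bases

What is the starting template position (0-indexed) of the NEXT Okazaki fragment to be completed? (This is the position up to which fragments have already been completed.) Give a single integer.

Step 1: advance 8 -> fork_pos = 0 + 8 = 8. Reached multiple(s) of 4: 4, 8 -> fragments 1-2 completed (2 total).
Step 2: advance 3 -> fork_pos = 8 + 3 = 11. Next multiple of 4 is 12 (not reached); still 2 fragment(s).
Step 3: advance 8 -> fork_pos = 11 + 8 = 19. Reached multiple(s) of 4: 12, 16 -> fragments 3-4 completed (4 total).
Step 4: advance 5 -> fork_pos = 19 + 5 = 24. Reached multiple(s) of 4: 20, 24 -> fragments 5-6 completed (6 total).
Step 5: advance 1 -> fork_pos = 24 + 1 = 25. Next multiple of 4 is 28 (not reached); still 6 fragment(s).
6 fragment(s) completed, covering template[0:24] (6 x 4 = 24). The next fragment, fragment 7, covers template[24:28], so it starts at position 24.

Answer: 24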